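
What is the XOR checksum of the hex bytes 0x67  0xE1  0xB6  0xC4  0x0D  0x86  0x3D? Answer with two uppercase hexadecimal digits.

XOR the bytes together:
  start with 0x67
  0x67 ⊕ 0xE1 = 0x86
  0x86 ⊕ 0xB6 = 0x30
  0x30 ⊕ 0xC4 = 0xF4
  0xF4 ⊕ 0x0D = 0xF9
  0xF9 ⊕ 0x86 = 0x7F
  0x7F ⊕ 0x3D = 0x42

42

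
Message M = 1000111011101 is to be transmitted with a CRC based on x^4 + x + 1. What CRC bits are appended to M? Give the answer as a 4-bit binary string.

0101

Append 4 zeros: 10001110111010000. Divide by 10011 (XOR where the leading bit is 1):
  pos 0: 10001 XOR 10011 = 00010
  pos 3: 10110 XOR 10011 = 00101
  pos 5: 10111 XOR 10011 = 00100
  pos 7: 10010 XOR 10011 = 00001
  pos 11: 11000 XOR 10011 = 01011
  pos 12: 10110 XOR 10011 = 00101
Remainder (last 4 bits) = 0101. This is the CRC / FCS.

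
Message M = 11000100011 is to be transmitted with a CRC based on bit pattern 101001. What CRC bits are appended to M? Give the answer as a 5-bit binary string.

Append 5 zeros: 1100010001100000. Divide by 101001 (XOR where the leading bit is 1):
  pos 0: 110001 XOR 101001 = 011000
  pos 1: 110000 XOR 101001 = 011001
  pos 2: 110010 XOR 101001 = 011011
  pos 3: 110110 XOR 101001 = 011111
  pos 4: 111111 XOR 101001 = 010110
  pos 5: 101101 XOR 101001 = 000100
  pos 8: 100000 XOR 101001 = 001001
  pos 10: 100100 XOR 101001 = 001101
Remainder (last 5 bits) = 01101. This is the CRC / FCS.

01101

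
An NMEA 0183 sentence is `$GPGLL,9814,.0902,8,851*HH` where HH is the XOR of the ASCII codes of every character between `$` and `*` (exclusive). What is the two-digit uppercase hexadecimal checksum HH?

75

XOR the ASCII codes of the payload characters:
  'G' = 0x47 → acc = 0x47
  'P' = 0x50 → acc = 0x17
  'G' = 0x47 → acc = 0x50
  'L' = 0x4C → acc = 0x1C
  'L' = 0x4C → acc = 0x50
  ',' = 0x2C → acc = 0x7C
  '9' = 0x39 → acc = 0x45
  '8' = 0x38 → acc = 0x7D
  '1' = 0x31 → acc = 0x4C
  '4' = 0x34 → acc = 0x78
  ',' = 0x2C → acc = 0x54
  '.' = 0x2E → acc = 0x7A
  '0' = 0x30 → acc = 0x4A
  '9' = 0x39 → acc = 0x73
  '0' = 0x30 → acc = 0x43
  '2' = 0x32 → acc = 0x71
  ',' = 0x2C → acc = 0x5D
  '8' = 0x38 → acc = 0x65
  ',' = 0x2C → acc = 0x49
  '8' = 0x38 → acc = 0x71
  '5' = 0x35 → acc = 0x44
  '1' = 0x31 → acc = 0x75
Checksum = 0x75.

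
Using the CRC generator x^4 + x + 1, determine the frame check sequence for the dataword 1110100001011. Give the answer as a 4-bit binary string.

1011

Append 4 zeros: 11101000010110000. Divide by 10011 (XOR where the leading bit is 1):
  pos 0: 11101 XOR 10011 = 01110
  pos 1: 11100 XOR 10011 = 01111
  pos 2: 11110 XOR 10011 = 01101
  pos 3: 11010 XOR 10011 = 01001
  pos 4: 10010 XOR 10011 = 00001
  pos 8: 11011 XOR 10011 = 01000
  pos 9: 10000 XOR 10011 = 00011
  pos 12: 11000 XOR 10011 = 01011
Remainder (last 4 bits) = 1011. This is the CRC / FCS.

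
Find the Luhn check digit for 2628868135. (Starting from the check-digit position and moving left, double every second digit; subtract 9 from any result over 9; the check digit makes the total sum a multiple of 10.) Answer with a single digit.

1

Partial digits right→left: 5 3 1 8 6 8 8 2 6 2
Double every second digit counting from the check-digit position (so the 1st, 3rd, 5th, ... of the partial from the right).
  doubled (with −9 where >9): 1 2 3 7 3 → sum 16
  kept as-is: 3 8 8 2 2 → sum 23
Total = 16 + 23 = 39.
Check digit = (10 − (39 mod 10)) mod 10 = 1.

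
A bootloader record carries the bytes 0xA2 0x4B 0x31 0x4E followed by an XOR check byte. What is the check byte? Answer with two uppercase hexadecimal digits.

XOR the bytes together:
  start with 0xA2
  0xA2 ⊕ 0x4B = 0xE9
  0xE9 ⊕ 0x31 = 0xD8
  0xD8 ⊕ 0x4E = 0x96

96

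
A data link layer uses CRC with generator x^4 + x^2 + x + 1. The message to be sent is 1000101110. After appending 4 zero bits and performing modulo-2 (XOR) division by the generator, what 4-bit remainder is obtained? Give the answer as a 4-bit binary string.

Append 4 zeros: 10001011100000. Divide by 10111 (XOR where the leading bit is 1):
  pos 0: 10001 XOR 10111 = 00110
  pos 2: 11001 XOR 10111 = 01110
  pos 3: 11101 XOR 10111 = 01010
  pos 4: 10101 XOR 10111 = 00010
  pos 7: 10000 XOR 10111 = 00111
  pos 9: 11100 XOR 10111 = 01011
Remainder (last 4 bits) = 1011. This is the CRC / FCS.

1011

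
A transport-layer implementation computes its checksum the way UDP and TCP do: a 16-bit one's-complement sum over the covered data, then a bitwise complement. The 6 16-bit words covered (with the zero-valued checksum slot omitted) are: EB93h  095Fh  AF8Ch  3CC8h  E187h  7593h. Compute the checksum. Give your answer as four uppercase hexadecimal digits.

One's-complement addition (fold any carry out of bit 15 back into bit 0):
  0xEB93 + 0x095F = 0x0F4F2
  0xF4F2 + 0xAF8C = 0x1A47E → wrap carry → 0xA47F
  0xA47F + 0x3CC8 = 0x0E147
  0xE147 + 0xE187 = 0x1C2CE → wrap carry → 0xC2CF
  0xC2CF + 0x7593 = 0x13862 → wrap carry → 0x3863
One's-complement sum = 0x3863.
Checksum = ~0x3863 & 0xFFFF = 0xC79C.

C79C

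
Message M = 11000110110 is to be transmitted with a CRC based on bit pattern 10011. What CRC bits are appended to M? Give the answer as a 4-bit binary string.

0001

Append 4 zeros: 110001101100000. Divide by 10011 (XOR where the leading bit is 1):
  pos 0: 11000 XOR 10011 = 01011
  pos 1: 10111 XOR 10011 = 00100
  pos 3: 10010 XOR 10011 = 00001
  pos 7: 11100 XOR 10011 = 01111
  pos 8: 11110 XOR 10011 = 01101
  pos 9: 11010 XOR 10011 = 01001
  pos 10: 10010 XOR 10011 = 00001
Remainder (last 4 bits) = 0001. This is the CRC / FCS.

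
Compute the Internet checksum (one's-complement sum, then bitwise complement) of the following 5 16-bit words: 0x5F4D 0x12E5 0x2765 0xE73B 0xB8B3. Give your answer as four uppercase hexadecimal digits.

One's-complement addition (fold any carry out of bit 15 back into bit 0):
  0x5F4D + 0x12E5 = 0x07232
  0x7232 + 0x2765 = 0x09997
  0x9997 + 0xE73B = 0x180D2 → wrap carry → 0x80D3
  0x80D3 + 0xB8B3 = 0x13986 → wrap carry → 0x3987
One's-complement sum = 0x3987.
Checksum = ~0x3987 & 0xFFFF = 0xC678.

C678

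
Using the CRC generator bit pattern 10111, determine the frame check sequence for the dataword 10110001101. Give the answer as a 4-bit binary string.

Append 4 zeros: 101100011010000. Divide by 10111 (XOR where the leading bit is 1):
  pos 0: 10110 XOR 10111 = 00001
  pos 4: 10011 XOR 10111 = 00100
  pos 6: 10001 XOR 10111 = 00110
  pos 8: 11000 XOR 10111 = 01111
  pos 9: 11110 XOR 10111 = 01001
  pos 10: 10010 XOR 10111 = 00101
Remainder (last 4 bits) = 0101. This is the CRC / FCS.

0101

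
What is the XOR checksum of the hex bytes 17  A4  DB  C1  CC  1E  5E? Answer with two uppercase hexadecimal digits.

XOR the bytes together:
  start with 0x17
  0x17 ⊕ 0xA4 = 0xB3
  0xB3 ⊕ 0xDB = 0x68
  0x68 ⊕ 0xC1 = 0xA9
  0xA9 ⊕ 0xCC = 0x65
  0x65 ⊕ 0x1E = 0x7B
  0x7B ⊕ 0x5E = 0x25

25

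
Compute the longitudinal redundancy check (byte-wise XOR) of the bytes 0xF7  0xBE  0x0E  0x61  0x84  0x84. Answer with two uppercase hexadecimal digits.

26

XOR the bytes together:
  start with 0xF7
  0xF7 ⊕ 0xBE = 0x49
  0x49 ⊕ 0x0E = 0x47
  0x47 ⊕ 0x61 = 0x26
  0x26 ⊕ 0x84 = 0xA2
  0xA2 ⊕ 0x84 = 0x26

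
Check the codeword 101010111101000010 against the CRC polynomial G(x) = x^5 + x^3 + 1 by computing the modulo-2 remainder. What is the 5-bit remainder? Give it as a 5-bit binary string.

00000

Modulo-2 division of 101010111101000010 by 101001:
  pos 0: 101010 XOR 101001 = 000011
  pos 4: 111111 XOR 101001 = 010110
  pos 5: 101100 XOR 101001 = 000101
  pos 8: 101100 XOR 101001 = 000101
  pos 11: 101001 XOR 101001 = 000000
Remainder = 00000 (zero — the frame passes the CRC check).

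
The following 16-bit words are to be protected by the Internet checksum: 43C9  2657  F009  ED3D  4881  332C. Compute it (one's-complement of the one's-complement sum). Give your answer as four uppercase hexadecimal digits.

3CEA

One's-complement addition (fold any carry out of bit 15 back into bit 0):
  0x43C9 + 0x2657 = 0x06A20
  0x6A20 + 0xF009 = 0x15A29 → wrap carry → 0x5A2A
  0x5A2A + 0xED3D = 0x14767 → wrap carry → 0x4768
  0x4768 + 0x4881 = 0x08FE9
  0x8FE9 + 0x332C = 0x0C315
One's-complement sum = 0xC315.
Checksum = ~0xC315 & 0xFFFF = 0x3CEA.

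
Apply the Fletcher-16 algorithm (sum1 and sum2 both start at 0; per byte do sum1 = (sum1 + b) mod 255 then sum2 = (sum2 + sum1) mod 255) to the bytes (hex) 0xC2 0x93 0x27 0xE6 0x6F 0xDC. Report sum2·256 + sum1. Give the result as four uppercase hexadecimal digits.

7FB0

Running sums (mod 255):
  after byte 0 (0xC2): sum1=194, sum2=194
  after byte 1 (0x93): sum1=86, sum2=25
  after byte 2 (0x27): sum1=125, sum2=150
  after byte 3 (0xE6): sum1=100, sum2=250
  after byte 4 (0x6F): sum1=211, sum2=206
  after byte 5 (0xDC): sum1=176, sum2=127
Checksum = sum2·256 + sum1 = 127·256 + 176 = 32688 = 0x7FB0.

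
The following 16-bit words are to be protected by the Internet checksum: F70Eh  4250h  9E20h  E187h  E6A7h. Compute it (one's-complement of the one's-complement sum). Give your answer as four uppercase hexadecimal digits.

One's-complement addition (fold any carry out of bit 15 back into bit 0):
  0xF70E + 0x4250 = 0x1395E → wrap carry → 0x395F
  0x395F + 0x9E20 = 0x0D77F
  0xD77F + 0xE187 = 0x1B906 → wrap carry → 0xB907
  0xB907 + 0xE6A7 = 0x19FAE → wrap carry → 0x9FAF
One's-complement sum = 0x9FAF.
Checksum = ~0x9FAF & 0xFFFF = 0x6050.

6050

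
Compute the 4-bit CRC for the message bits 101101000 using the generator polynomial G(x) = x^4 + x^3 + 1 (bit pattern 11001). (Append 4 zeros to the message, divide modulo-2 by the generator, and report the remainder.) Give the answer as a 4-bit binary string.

Append 4 zeros: 1011010000000. Divide by 11001 (XOR where the leading bit is 1):
  pos 0: 10110 XOR 11001 = 01111
  pos 1: 11111 XOR 11001 = 00110
  pos 3: 11000 XOR 11001 = 00001
  pos 7: 10000 XOR 11001 = 01001
  pos 8: 10010 XOR 11001 = 01011
Remainder (last 4 bits) = 1011. This is the CRC / FCS.

1011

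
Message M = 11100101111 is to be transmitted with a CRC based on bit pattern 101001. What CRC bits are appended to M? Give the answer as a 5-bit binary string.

01111

Append 5 zeros: 1110010111100000. Divide by 101001 (XOR where the leading bit is 1):
  pos 0: 111001 XOR 101001 = 010000
  pos 1: 100000 XOR 101001 = 001001
  pos 3: 100111 XOR 101001 = 001110
  pos 5: 111011 XOR 101001 = 010010
  pos 6: 100100 XOR 101001 = 001101
  pos 8: 110100 XOR 101001 = 011101
  pos 9: 111010 XOR 101001 = 010011
  pos 10: 100110 XOR 101001 = 001111
Remainder (last 5 bits) = 01111. This is the CRC / FCS.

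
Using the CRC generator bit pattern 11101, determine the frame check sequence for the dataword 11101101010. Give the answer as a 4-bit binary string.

Append 4 zeros: 111011010100000. Divide by 11101 (XOR where the leading bit is 1):
  pos 0: 11101 XOR 11101 = 00000
  pos 5: 10101 XOR 11101 = 01000
  pos 6: 10000 XOR 11101 = 01101
  pos 7: 11010 XOR 11101 = 00111
  pos 9: 11100 XOR 11101 = 00001
Remainder (last 4 bits) = 0010. This is the CRC / FCS.

0010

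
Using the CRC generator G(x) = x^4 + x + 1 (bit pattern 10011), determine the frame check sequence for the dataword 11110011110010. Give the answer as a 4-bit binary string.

1110

Append 4 zeros: 111100111100100000. Divide by 10011 (XOR where the leading bit is 1):
  pos 0: 11110 XOR 10011 = 01101
  pos 1: 11010 XOR 10011 = 01001
  pos 2: 10011 XOR 10011 = 00000
  pos 7: 11100 XOR 10011 = 01111
  pos 8: 11111 XOR 10011 = 01100
  pos 9: 11000 XOR 10011 = 01011
  pos 10: 10110 XOR 10011 = 00101
  pos 12: 10100 XOR 10011 = 00111
Remainder (last 4 bits) = 1110. This is the CRC / FCS.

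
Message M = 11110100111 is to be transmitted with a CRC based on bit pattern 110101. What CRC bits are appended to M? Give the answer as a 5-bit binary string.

01100

Append 5 zeros: 1111010011100000. Divide by 110101 (XOR where the leading bit is 1):
  pos 0: 111101 XOR 110101 = 001000
  pos 2: 100000 XOR 110101 = 010101
  pos 3: 101011 XOR 110101 = 011110
  pos 4: 111101 XOR 110101 = 001000
  pos 6: 100010 XOR 110101 = 010111
  pos 7: 101110 XOR 110101 = 011011
  pos 8: 110110 XOR 110101 = 000011
Remainder (last 5 bits) = 01100. This is the CRC / FCS.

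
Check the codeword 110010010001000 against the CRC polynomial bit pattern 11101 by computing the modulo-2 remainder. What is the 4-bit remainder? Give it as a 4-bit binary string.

Modulo-2 division of 110010010001000 by 11101:
  pos 0: 11001 XOR 11101 = 00100
  pos 2: 10000 XOR 11101 = 01101
  pos 3: 11011 XOR 11101 = 00110
  pos 5: 11000 XOR 11101 = 00101
  pos 7: 10101 XOR 11101 = 01000
  pos 8: 10000 XOR 11101 = 01101
  pos 9: 11010 XOR 11101 = 00111
Remainder = 1110 (nonzero — an error is detected).

1110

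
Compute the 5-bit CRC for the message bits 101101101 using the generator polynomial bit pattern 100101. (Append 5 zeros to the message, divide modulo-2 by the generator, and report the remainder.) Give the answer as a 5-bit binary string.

Append 5 zeros: 10110110100000. Divide by 100101 (XOR where the leading bit is 1):
  pos 0: 101101 XOR 100101 = 001000
  pos 2: 100010 XOR 100101 = 000111
  pos 5: 111100 XOR 100101 = 011001
  pos 6: 110010 XOR 100101 = 010111
  pos 7: 101110 XOR 100101 = 001011
Remainder (last 5 bits) = 10110. This is the CRC / FCS.

10110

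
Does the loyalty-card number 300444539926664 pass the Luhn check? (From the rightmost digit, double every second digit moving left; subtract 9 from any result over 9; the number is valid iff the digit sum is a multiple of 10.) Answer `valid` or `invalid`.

From the right, keep odd positions and double even positions (subtract 9 from any doubled value over 9):
  doubled (positions 2,4,...): 3 3 9 6 8 8 0 → sum 37
  kept (positions 1,3,...): 4 6 2 9 5 4 0 3 → sum 33
Total = 70.
70 mod 10 = 0, so the number is valid.

valid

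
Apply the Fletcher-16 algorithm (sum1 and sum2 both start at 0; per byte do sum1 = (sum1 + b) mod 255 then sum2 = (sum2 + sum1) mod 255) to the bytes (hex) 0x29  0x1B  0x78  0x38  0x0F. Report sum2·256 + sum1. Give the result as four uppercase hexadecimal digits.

Running sums (mod 255):
  after byte 0 (0x29): sum1=41, sum2=41
  after byte 1 (0x1B): sum1=68, sum2=109
  after byte 2 (0x78): sum1=188, sum2=42
  after byte 3 (0x38): sum1=244, sum2=31
  after byte 4 (0x0F): sum1=4, sum2=35
Checksum = sum2·256 + sum1 = 35·256 + 4 = 8964 = 0x2304.

2304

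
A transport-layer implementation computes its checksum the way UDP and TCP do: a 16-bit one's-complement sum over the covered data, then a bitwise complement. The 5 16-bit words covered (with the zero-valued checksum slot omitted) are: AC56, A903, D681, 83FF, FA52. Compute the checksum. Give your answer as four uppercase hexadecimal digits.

One's-complement addition (fold any carry out of bit 15 back into bit 0):
  0xAC56 + 0xA903 = 0x15559 → wrap carry → 0x555A
  0x555A + 0xD681 = 0x12BDB → wrap carry → 0x2BDC
  0x2BDC + 0x83FF = 0x0AFDB
  0xAFDB + 0xFA52 = 0x1AA2D → wrap carry → 0xAA2E
One's-complement sum = 0xAA2E.
Checksum = ~0xAA2E & 0xFFFF = 0x55D1.

55D1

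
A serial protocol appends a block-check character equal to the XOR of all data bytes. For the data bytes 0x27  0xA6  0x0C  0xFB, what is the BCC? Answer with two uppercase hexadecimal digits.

76

XOR the bytes together:
  start with 0x27
  0x27 ⊕ 0xA6 = 0x81
  0x81 ⊕ 0x0C = 0x8D
  0x8D ⊕ 0xFB = 0x76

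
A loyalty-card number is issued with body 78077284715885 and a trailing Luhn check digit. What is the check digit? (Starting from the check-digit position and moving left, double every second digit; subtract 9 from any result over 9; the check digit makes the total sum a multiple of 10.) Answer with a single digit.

Partial digits right→left: 5 8 8 5 1 7 4 8 2 7 7 0 8 7
Double every second digit counting from the check-digit position (so the 1st, 3rd, 5th, ... of the partial from the right).
  doubled (with −9 where >9): 1 7 2 8 4 5 7 → sum 34
  kept as-is: 8 5 7 8 7 0 7 → sum 42
Total = 34 + 42 = 76.
Check digit = (10 − (76 mod 10)) mod 10 = 4.

4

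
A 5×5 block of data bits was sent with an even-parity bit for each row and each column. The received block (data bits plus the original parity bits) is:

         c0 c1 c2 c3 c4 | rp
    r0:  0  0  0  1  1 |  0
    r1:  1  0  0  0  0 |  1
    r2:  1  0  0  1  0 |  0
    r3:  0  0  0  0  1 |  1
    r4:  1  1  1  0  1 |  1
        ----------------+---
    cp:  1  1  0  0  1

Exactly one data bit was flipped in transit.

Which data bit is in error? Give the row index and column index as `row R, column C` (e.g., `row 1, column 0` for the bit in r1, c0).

Recompute each row's even parity and compare to rp:
  r0: data parity 0, sent rp 0 → ok
  r1: data parity 1, sent rp 1 → ok
  r2: data parity 0, sent rp 0 → ok
  r3: data parity 1, sent rp 1 → ok
  r4: data parity 0, sent rp 1 → mismatch
Recompute each column's even parity and compare to cp:
  c0: data parity 1, sent cp 1 → ok
  c1: data parity 1, sent cp 1 → ok
  c2: data parity 1, sent cp 0 → mismatch
  c3: data parity 0, sent cp 0 → ok
  c4: data parity 1, sent cp 1 → ok
Exactly one row (r4) and one column (c2) fail → the flipped bit is at their intersection.

row 4, column 2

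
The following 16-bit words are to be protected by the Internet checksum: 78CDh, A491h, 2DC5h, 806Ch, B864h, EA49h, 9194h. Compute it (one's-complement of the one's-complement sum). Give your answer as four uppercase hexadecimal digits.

002C

One's-complement addition (fold any carry out of bit 15 back into bit 0):
  0x78CD + 0xA491 = 0x11D5E → wrap carry → 0x1D5F
  0x1D5F + 0x2DC5 = 0x04B24
  0x4B24 + 0x806C = 0x0CB90
  0xCB90 + 0xB864 = 0x183F4 → wrap carry → 0x83F5
  0x83F5 + 0xEA49 = 0x16E3E → wrap carry → 0x6E3F
  0x6E3F + 0x9194 = 0x0FFD3
One's-complement sum = 0xFFD3.
Checksum = ~0xFFD3 & 0xFFFF = 0x002C.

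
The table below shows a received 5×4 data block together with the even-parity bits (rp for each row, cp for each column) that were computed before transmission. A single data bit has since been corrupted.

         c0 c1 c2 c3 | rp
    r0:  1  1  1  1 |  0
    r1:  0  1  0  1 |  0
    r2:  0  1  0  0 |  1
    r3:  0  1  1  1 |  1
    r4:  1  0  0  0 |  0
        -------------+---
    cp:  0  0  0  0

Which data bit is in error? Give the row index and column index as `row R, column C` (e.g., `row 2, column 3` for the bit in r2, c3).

row 4, column 3

Recompute each row's even parity and compare to rp:
  r0: data parity 0, sent rp 0 → ok
  r1: data parity 0, sent rp 0 → ok
  r2: data parity 1, sent rp 1 → ok
  r3: data parity 1, sent rp 1 → ok
  r4: data parity 1, sent rp 0 → mismatch
Recompute each column's even parity and compare to cp:
  c0: data parity 0, sent cp 0 → ok
  c1: data parity 0, sent cp 0 → ok
  c2: data parity 0, sent cp 0 → ok
  c3: data parity 1, sent cp 0 → mismatch
Exactly one row (r4) and one column (c3) fail → the flipped bit is at their intersection.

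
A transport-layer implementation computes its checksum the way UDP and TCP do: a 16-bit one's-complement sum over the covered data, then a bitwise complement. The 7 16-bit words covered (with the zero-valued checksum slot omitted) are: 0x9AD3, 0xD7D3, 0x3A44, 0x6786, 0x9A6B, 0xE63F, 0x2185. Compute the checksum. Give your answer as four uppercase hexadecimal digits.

495D

One's-complement addition (fold any carry out of bit 15 back into bit 0):
  0x9AD3 + 0xD7D3 = 0x172A6 → wrap carry → 0x72A7
  0x72A7 + 0x3A44 = 0x0ACEB
  0xACEB + 0x6786 = 0x11471 → wrap carry → 0x1472
  0x1472 + 0x9A6B = 0x0AEDD
  0xAEDD + 0xE63F = 0x1951C → wrap carry → 0x951D
  0x951D + 0x2185 = 0x0B6A2
One's-complement sum = 0xB6A2.
Checksum = ~0xB6A2 & 0xFFFF = 0x495D.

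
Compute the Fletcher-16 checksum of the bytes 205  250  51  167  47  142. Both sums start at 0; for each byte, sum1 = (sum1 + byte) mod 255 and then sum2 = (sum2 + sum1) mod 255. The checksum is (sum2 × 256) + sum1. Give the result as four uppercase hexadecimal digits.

Running sums (mod 255):
  after byte 0 (205): sum1=205, sum2=205
  after byte 1 (250): sum1=200, sum2=150
  after byte 2 (51): sum1=251, sum2=146
  after byte 3 (167): sum1=163, sum2=54
  after byte 4 (47): sum1=210, sum2=9
  after byte 5 (142): sum1=97, sum2=106
Checksum = sum2·256 + sum1 = 106·256 + 97 = 27233 = 0x6A61.

6A61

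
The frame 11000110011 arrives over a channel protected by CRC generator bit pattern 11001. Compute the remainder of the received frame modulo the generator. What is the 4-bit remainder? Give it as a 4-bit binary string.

Modulo-2 division of 11000110011 by 11001:
  pos 0: 11000 XOR 11001 = 00001
  pos 4: 11100 XOR 11001 = 00101
  pos 6: 10111 XOR 11001 = 01110
Remainder = 1110 (nonzero — an error is detected).

1110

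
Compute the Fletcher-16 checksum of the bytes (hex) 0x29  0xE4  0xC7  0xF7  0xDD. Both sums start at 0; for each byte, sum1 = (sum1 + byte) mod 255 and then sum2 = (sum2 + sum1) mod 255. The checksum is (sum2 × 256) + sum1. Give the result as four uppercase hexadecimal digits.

86AB

Running sums (mod 255):
  after byte 0 (0x29): sum1=41, sum2=41
  after byte 1 (0xE4): sum1=14, sum2=55
  after byte 2 (0xC7): sum1=213, sum2=13
  after byte 3 (0xF7): sum1=205, sum2=218
  after byte 4 (0xDD): sum1=171, sum2=134
Checksum = sum2·256 + sum1 = 134·256 + 171 = 34475 = 0x86AB.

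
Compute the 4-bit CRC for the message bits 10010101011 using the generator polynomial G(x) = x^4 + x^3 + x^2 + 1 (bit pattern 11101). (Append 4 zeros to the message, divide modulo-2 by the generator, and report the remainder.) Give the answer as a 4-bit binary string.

0011

Append 4 zeros: 100101010110000. Divide by 11101 (XOR where the leading bit is 1):
  pos 0: 10010 XOR 11101 = 01111
  pos 1: 11111 XOR 11101 = 00010
  pos 4: 10010 XOR 11101 = 01111
  pos 5: 11111 XOR 11101 = 00010
  pos 8: 10100 XOR 11101 = 01001
  pos 9: 10010 XOR 11101 = 01111
  pos 10: 11110 XOR 11101 = 00011
Remainder (last 4 bits) = 0011. This is the CRC / FCS.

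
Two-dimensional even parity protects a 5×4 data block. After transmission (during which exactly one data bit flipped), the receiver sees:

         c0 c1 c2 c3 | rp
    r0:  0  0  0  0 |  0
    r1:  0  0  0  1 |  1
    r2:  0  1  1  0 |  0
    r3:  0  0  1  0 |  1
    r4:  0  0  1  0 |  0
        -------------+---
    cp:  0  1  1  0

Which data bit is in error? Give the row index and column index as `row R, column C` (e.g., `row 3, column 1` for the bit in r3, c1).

Recompute each row's even parity and compare to rp:
  r0: data parity 0, sent rp 0 → ok
  r1: data parity 1, sent rp 1 → ok
  r2: data parity 0, sent rp 0 → ok
  r3: data parity 1, sent rp 1 → ok
  r4: data parity 1, sent rp 0 → mismatch
Recompute each column's even parity and compare to cp:
  c0: data parity 0, sent cp 0 → ok
  c1: data parity 1, sent cp 1 → ok
  c2: data parity 1, sent cp 1 → ok
  c3: data parity 1, sent cp 0 → mismatch
Exactly one row (r4) and one column (c3) fail → the flipped bit is at their intersection.

row 4, column 3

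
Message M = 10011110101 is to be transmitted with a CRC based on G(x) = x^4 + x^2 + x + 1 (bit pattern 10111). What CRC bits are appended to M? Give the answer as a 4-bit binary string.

Append 4 zeros: 100111101010000. Divide by 10111 (XOR where the leading bit is 1):
  pos 0: 10011 XOR 10111 = 00100
  pos 2: 10011 XOR 10111 = 00100
  pos 4: 10001 XOR 10111 = 00110
  pos 6: 11001 XOR 10111 = 01110
  pos 7: 11100 XOR 10111 = 01011
  pos 8: 10110 XOR 10111 = 00001
Remainder (last 4 bits) = 0100. This is the CRC / FCS.

0100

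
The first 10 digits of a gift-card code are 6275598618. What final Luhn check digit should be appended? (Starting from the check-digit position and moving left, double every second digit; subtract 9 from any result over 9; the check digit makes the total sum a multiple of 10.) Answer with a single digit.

Partial digits right→left: 8 1 6 8 9 5 5 7 2 6
Double every second digit counting from the check-digit position (so the 1st, 3rd, 5th, ... of the partial from the right).
  doubled (with −9 where >9): 7 3 9 1 4 → sum 24
  kept as-is: 1 8 5 7 6 → sum 27
Total = 24 + 27 = 51.
Check digit = (10 − (51 mod 10)) mod 10 = 9.

9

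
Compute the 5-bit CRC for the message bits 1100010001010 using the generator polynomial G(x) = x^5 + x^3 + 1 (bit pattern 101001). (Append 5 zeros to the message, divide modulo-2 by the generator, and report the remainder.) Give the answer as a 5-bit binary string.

Append 5 zeros: 110001000101000000. Divide by 101001 (XOR where the leading bit is 1):
  pos 0: 110001 XOR 101001 = 011000
  pos 1: 110000 XOR 101001 = 011001
  pos 2: 110010 XOR 101001 = 011011
  pos 3: 110110 XOR 101001 = 011111
  pos 4: 111111 XOR 101001 = 010110
  pos 5: 101100 XOR 101001 = 000101
  pos 8: 101100 XOR 101001 = 000101
  pos 11: 101000 XOR 101001 = 000001
Remainder (last 5 bits) = 00010. This is the CRC / FCS.

00010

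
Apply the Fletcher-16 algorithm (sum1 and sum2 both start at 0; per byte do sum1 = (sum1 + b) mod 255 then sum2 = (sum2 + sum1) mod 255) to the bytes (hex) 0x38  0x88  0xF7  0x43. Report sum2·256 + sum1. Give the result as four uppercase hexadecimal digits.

ADFB

Running sums (mod 255):
  after byte 0 (0x38): sum1=56, sum2=56
  after byte 1 (0x88): sum1=192, sum2=248
  after byte 2 (0xF7): sum1=184, sum2=177
  after byte 3 (0x43): sum1=251, sum2=173
Checksum = sum2·256 + sum1 = 173·256 + 251 = 44539 = 0xADFB.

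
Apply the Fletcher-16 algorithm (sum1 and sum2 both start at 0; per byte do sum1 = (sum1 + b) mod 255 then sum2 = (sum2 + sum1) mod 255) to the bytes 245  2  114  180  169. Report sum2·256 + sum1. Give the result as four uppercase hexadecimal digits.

Running sums (mod 255):
  after byte 0 (245): sum1=245, sum2=245
  after byte 1 (2): sum1=247, sum2=237
  after byte 2 (114): sum1=106, sum2=88
  after byte 3 (180): sum1=31, sum2=119
  after byte 4 (169): sum1=200, sum2=64
Checksum = sum2·256 + sum1 = 64·256 + 200 = 16584 = 0x40C8.

40C8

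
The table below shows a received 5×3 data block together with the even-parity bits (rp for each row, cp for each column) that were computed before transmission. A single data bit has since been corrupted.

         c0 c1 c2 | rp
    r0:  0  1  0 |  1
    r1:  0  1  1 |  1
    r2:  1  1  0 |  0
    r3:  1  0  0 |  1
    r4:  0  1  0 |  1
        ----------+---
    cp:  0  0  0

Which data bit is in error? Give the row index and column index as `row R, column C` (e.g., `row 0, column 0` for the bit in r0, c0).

row 1, column 2

Recompute each row's even parity and compare to rp:
  r0: data parity 1, sent rp 1 → ok
  r1: data parity 0, sent rp 1 → mismatch
  r2: data parity 0, sent rp 0 → ok
  r3: data parity 1, sent rp 1 → ok
  r4: data parity 1, sent rp 1 → ok
Recompute each column's even parity and compare to cp:
  c0: data parity 0, sent cp 0 → ok
  c1: data parity 0, sent cp 0 → ok
  c2: data parity 1, sent cp 0 → mismatch
Exactly one row (r1) and one column (c2) fail → the flipped bit is at their intersection.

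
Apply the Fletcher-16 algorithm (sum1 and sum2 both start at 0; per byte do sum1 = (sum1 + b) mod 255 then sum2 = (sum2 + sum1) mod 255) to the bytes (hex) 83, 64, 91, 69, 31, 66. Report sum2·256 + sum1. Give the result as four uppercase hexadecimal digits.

567A

Running sums (mod 255):
  after byte 0 (83): sum1=131, sum2=131
  after byte 1 (64): sum1=231, sum2=107
  after byte 2 (91): sum1=121, sum2=228
  after byte 3 (69): sum1=226, sum2=199
  after byte 4 (31): sum1=20, sum2=219
  after byte 5 (66): sum1=122, sum2=86
Checksum = sum2·256 + sum1 = 86·256 + 122 = 22138 = 0x567A.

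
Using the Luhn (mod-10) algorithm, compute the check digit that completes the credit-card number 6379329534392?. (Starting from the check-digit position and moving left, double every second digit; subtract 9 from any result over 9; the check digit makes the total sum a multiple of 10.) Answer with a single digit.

9

Partial digits right→left: 2 9 3 4 3 5 9 2 3 9 7 3 6
Double every second digit counting from the check-digit position (so the 1st, 3rd, 5th, ... of the partial from the right).
  doubled (with −9 where >9): 4 6 6 9 6 5 3 → sum 39
  kept as-is: 9 4 5 2 9 3 → sum 32
Total = 39 + 32 = 71.
Check digit = (10 − (71 mod 10)) mod 10 = 9.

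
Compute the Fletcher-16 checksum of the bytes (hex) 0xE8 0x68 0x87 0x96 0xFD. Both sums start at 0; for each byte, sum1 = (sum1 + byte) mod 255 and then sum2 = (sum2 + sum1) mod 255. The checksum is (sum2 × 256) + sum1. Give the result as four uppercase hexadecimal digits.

Running sums (mod 255):
  after byte 0 (0xE8): sum1=232, sum2=232
  after byte 1 (0x68): sum1=81, sum2=58
  after byte 2 (0x87): sum1=216, sum2=19
  after byte 3 (0x96): sum1=111, sum2=130
  after byte 4 (0xFD): sum1=109, sum2=239
Checksum = sum2·256 + sum1 = 239·256 + 109 = 61293 = 0xEF6D.

EF6D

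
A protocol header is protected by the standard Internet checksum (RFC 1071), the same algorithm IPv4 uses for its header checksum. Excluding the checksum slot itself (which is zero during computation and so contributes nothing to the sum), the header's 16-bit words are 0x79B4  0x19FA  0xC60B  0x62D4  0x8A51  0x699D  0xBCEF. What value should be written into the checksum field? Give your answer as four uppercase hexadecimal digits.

9292

One's-complement addition (fold any carry out of bit 15 back into bit 0):
  0x79B4 + 0x19FA = 0x093AE
  0x93AE + 0xC60B = 0x159B9 → wrap carry → 0x59BA
  0x59BA + 0x62D4 = 0x0BC8E
  0xBC8E + 0x8A51 = 0x146DF → wrap carry → 0x46E0
  0x46E0 + 0x699D = 0x0B07D
  0xB07D + 0xBCEF = 0x16D6C → wrap carry → 0x6D6D
One's-complement sum = 0x6D6D.
Checksum = ~0x6D6D & 0xFFFF = 0x9292.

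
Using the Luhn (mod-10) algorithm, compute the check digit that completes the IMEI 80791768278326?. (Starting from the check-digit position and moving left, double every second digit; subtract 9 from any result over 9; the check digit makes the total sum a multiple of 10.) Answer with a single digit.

Partial digits right→left: 6 2 3 8 7 2 8 6 7 1 9 7 0 8
Double every second digit counting from the check-digit position (so the 1st, 3rd, 5th, ... of the partial from the right).
  doubled (with −9 where >9): 3 6 5 7 5 9 0 → sum 35
  kept as-is: 2 8 2 6 1 7 8 → sum 34
Total = 35 + 34 = 69.
Check digit = (10 − (69 mod 10)) mod 10 = 1.

1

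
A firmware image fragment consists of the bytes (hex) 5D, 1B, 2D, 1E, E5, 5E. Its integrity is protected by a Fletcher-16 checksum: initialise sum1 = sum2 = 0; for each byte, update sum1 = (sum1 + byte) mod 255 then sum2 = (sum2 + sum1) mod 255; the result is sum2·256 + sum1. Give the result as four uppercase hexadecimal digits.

F008

Running sums (mod 255):
  after byte 0 (5D): sum1=93, sum2=93
  after byte 1 (1B): sum1=120, sum2=213
  after byte 2 (2D): sum1=165, sum2=123
  after byte 3 (1E): sum1=195, sum2=63
  after byte 4 (E5): sum1=169, sum2=232
  after byte 5 (5E): sum1=8, sum2=240
Checksum = sum2·256 + sum1 = 240·256 + 8 = 61448 = 0xF008.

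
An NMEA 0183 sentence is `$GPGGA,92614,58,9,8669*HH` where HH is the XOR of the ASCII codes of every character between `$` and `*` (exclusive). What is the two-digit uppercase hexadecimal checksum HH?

XOR the ASCII codes of the payload characters:
  'G' = 0x47 → acc = 0x47
  'P' = 0x50 → acc = 0x17
  'G' = 0x47 → acc = 0x50
  'G' = 0x47 → acc = 0x17
  'A' = 0x41 → acc = 0x56
  ',' = 0x2C → acc = 0x7A
  '9' = 0x39 → acc = 0x43
  '2' = 0x32 → acc = 0x71
  '6' = 0x36 → acc = 0x47
  '1' = 0x31 → acc = 0x76
  '4' = 0x34 → acc = 0x42
  ',' = 0x2C → acc = 0x6E
  '5' = 0x35 → acc = 0x5B
  '8' = 0x38 → acc = 0x63
  ',' = 0x2C → acc = 0x4F
  '9' = 0x39 → acc = 0x76
  ',' = 0x2C → acc = 0x5A
  '8' = 0x38 → acc = 0x62
  '6' = 0x36 → acc = 0x54
  '6' = 0x36 → acc = 0x62
  '9' = 0x39 → acc = 0x5B
Checksum = 0x5B.

5B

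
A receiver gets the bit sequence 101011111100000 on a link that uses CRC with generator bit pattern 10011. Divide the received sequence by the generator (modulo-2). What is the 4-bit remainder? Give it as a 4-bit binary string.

1111

Modulo-2 division of 101011111100000 by 10011:
  pos 0: 10101 XOR 10011 = 00110
  pos 2: 11011 XOR 10011 = 01000
  pos 3: 10001 XOR 10011 = 00010
  pos 6: 10110 XOR 10011 = 00101
  pos 8: 10100 XOR 10011 = 00111
  pos 10: 11100 XOR 10011 = 01111
Remainder = 1111 (nonzero — an error is detected).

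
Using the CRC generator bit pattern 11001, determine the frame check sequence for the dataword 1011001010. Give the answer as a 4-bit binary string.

Append 4 zeros: 10110010100000. Divide by 11001 (XOR where the leading bit is 1):
  pos 0: 10110 XOR 11001 = 01111
  pos 1: 11110 XOR 11001 = 00111
  pos 3: 11110 XOR 11001 = 00111
  pos 5: 11110 XOR 11001 = 00111
  pos 7: 11100 XOR 11001 = 00101
  pos 9: 10100 XOR 11001 = 01101
Remainder (last 4 bits) = 1101. This is the CRC / FCS.

1101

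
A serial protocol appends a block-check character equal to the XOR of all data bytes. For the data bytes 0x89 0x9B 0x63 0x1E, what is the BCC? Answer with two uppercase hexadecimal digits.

6F

XOR the bytes together:
  start with 0x89
  0x89 ⊕ 0x9B = 0x12
  0x12 ⊕ 0x63 = 0x71
  0x71 ⊕ 0x1E = 0x6F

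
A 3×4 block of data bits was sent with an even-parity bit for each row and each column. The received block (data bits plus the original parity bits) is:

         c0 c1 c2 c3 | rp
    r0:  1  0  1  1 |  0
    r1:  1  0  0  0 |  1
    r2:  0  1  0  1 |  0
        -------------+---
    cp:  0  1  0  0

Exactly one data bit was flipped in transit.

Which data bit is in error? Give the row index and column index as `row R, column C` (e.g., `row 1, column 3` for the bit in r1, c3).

Recompute each row's even parity and compare to rp:
  r0: data parity 1, sent rp 0 → mismatch
  r1: data parity 1, sent rp 1 → ok
  r2: data parity 0, sent rp 0 → ok
Recompute each column's even parity and compare to cp:
  c0: data parity 0, sent cp 0 → ok
  c1: data parity 1, sent cp 1 → ok
  c2: data parity 1, sent cp 0 → mismatch
  c3: data parity 0, sent cp 0 → ok
Exactly one row (r0) and one column (c2) fail → the flipped bit is at their intersection.

row 0, column 2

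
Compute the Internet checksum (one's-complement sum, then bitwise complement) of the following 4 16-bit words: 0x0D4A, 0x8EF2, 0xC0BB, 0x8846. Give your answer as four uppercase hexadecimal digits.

One's-complement addition (fold any carry out of bit 15 back into bit 0):
  0x0D4A + 0x8EF2 = 0x09C3C
  0x9C3C + 0xC0BB = 0x15CF7 → wrap carry → 0x5CF8
  0x5CF8 + 0x8846 = 0x0E53E
One's-complement sum = 0xE53E.
Checksum = ~0xE53E & 0xFFFF = 0x1AC1.

1AC1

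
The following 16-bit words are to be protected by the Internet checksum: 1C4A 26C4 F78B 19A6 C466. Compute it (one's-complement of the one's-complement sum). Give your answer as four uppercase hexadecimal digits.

One's-complement addition (fold any carry out of bit 15 back into bit 0):
  0x1C4A + 0x26C4 = 0x0430E
  0x430E + 0xF78B = 0x13A99 → wrap carry → 0x3A9A
  0x3A9A + 0x19A6 = 0x05440
  0x5440 + 0xC466 = 0x118A6 → wrap carry → 0x18A7
One's-complement sum = 0x18A7.
Checksum = ~0x18A7 & 0xFFFF = 0xE758.

E758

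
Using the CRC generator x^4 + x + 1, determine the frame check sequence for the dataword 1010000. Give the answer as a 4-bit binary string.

0010

Append 4 zeros: 10100000000. Divide by 10011 (XOR where the leading bit is 1):
  pos 0: 10100 XOR 10011 = 00111
  pos 2: 11100 XOR 10011 = 01111
  pos 3: 11110 XOR 10011 = 01101
  pos 4: 11010 XOR 10011 = 01001
  pos 5: 10010 XOR 10011 = 00001
Remainder (last 4 bits) = 0010. This is the CRC / FCS.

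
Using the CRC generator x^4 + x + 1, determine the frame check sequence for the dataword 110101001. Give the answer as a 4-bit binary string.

0011

Append 4 zeros: 1101010010000. Divide by 10011 (XOR where the leading bit is 1):
  pos 0: 11010 XOR 10011 = 01001
  pos 1: 10011 XOR 10011 = 00000
  pos 8: 10000 XOR 10011 = 00011
Remainder (last 4 bits) = 0011. This is the CRC / FCS.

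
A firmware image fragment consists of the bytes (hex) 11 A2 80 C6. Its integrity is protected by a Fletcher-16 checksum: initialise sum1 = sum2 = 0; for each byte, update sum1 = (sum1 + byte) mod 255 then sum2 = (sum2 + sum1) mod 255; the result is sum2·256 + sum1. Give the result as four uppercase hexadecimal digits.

Running sums (mod 255):
  after byte 0 (11): sum1=17, sum2=17
  after byte 1 (A2): sum1=179, sum2=196
  after byte 2 (80): sum1=52, sum2=248
  after byte 3 (C6): sum1=250, sum2=243
Checksum = sum2·256 + sum1 = 243·256 + 250 = 62458 = 0xF3FA.

F3FA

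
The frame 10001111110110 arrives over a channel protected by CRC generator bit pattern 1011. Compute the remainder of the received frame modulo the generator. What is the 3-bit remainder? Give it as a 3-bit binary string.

000

Modulo-2 division of 10001111110110 by 1011:
  pos 0: 1000 XOR 1011 = 0011
  pos 2: 1111 XOR 1011 = 0100
  pos 3: 1001 XOR 1011 = 0010
  pos 5: 1011 XOR 1011 = 0000
  pos 9: 1011 XOR 1011 = 0000
Remainder = 000 (zero — the frame passes the CRC check).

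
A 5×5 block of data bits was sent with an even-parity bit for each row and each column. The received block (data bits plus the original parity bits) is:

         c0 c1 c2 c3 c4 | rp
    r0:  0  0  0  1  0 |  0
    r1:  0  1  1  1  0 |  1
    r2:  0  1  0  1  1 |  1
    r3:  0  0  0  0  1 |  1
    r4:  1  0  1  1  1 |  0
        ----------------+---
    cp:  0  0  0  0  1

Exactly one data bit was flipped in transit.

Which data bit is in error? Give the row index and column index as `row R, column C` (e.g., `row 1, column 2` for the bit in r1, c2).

Recompute each row's even parity and compare to rp:
  r0: data parity 1, sent rp 0 → mismatch
  r1: data parity 1, sent rp 1 → ok
  r2: data parity 1, sent rp 1 → ok
  r3: data parity 1, sent rp 1 → ok
  r4: data parity 0, sent rp 0 → ok
Recompute each column's even parity and compare to cp:
  c0: data parity 1, sent cp 0 → mismatch
  c1: data parity 0, sent cp 0 → ok
  c2: data parity 0, sent cp 0 → ok
  c3: data parity 0, sent cp 0 → ok
  c4: data parity 1, sent cp 1 → ok
Exactly one row (r0) and one column (c0) fail → the flipped bit is at their intersection.

row 0, column 0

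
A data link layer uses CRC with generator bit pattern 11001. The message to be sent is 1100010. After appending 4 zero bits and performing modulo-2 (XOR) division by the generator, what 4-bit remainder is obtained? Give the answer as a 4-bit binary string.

Append 4 zeros: 11000100000. Divide by 11001 (XOR where the leading bit is 1):
  pos 0: 11000 XOR 11001 = 00001
  pos 4: 11000 XOR 11001 = 00001
Remainder (last 4 bits) = 0100. This is the CRC / FCS.

0100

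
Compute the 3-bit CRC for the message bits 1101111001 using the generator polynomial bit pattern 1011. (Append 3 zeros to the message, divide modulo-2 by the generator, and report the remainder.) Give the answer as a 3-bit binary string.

000

Append 3 zeros: 1101111001000. Divide by 1011 (XOR where the leading bit is 1):
  pos 0: 1101 XOR 1011 = 0110
  pos 1: 1101 XOR 1011 = 0110
  pos 2: 1101 XOR 1011 = 0110
  pos 3: 1101 XOR 1011 = 0110
  pos 4: 1100 XOR 1011 = 0111
  pos 5: 1110 XOR 1011 = 0101
  pos 6: 1011 XOR 1011 = 0000
Remainder (last 3 bits) = 000. This is the CRC / FCS.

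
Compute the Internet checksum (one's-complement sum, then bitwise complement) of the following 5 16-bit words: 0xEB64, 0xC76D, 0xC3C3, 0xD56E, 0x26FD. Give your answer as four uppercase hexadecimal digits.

One's-complement addition (fold any carry out of bit 15 back into bit 0):
  0xEB64 + 0xC76D = 0x1B2D1 → wrap carry → 0xB2D2
  0xB2D2 + 0xC3C3 = 0x17695 → wrap carry → 0x7696
  0x7696 + 0xD56E = 0x14C04 → wrap carry → 0x4C05
  0x4C05 + 0x26FD = 0x07302
One's-complement sum = 0x7302.
Checksum = ~0x7302 & 0xFFFF = 0x8CFD.

8CFD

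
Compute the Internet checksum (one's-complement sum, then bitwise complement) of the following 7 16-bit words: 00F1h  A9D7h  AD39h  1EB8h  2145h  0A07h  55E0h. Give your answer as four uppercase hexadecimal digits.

0819

One's-complement addition (fold any carry out of bit 15 back into bit 0):
  0x00F1 + 0xA9D7 = 0x0AAC8
  0xAAC8 + 0xAD39 = 0x15801 → wrap carry → 0x5802
  0x5802 + 0x1EB8 = 0x076BA
  0x76BA + 0x2145 = 0x097FF
  0x97FF + 0x0A07 = 0x0A206
  0xA206 + 0x55E0 = 0x0F7E6
One's-complement sum = 0xF7E6.
Checksum = ~0xF7E6 & 0xFFFF = 0x0819.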